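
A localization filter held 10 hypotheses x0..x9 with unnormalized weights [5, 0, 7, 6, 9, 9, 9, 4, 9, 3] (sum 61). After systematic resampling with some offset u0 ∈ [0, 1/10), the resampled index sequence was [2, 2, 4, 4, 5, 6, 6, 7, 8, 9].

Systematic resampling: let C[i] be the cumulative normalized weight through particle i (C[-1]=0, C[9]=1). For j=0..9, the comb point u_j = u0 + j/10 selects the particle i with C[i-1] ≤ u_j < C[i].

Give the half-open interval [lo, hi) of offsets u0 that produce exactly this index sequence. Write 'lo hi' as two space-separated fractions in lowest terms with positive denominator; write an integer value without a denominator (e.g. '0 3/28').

29/305 59/610

C = [5/61, 5/61, 12/61, 18/61, 27/61, 36/61, 45/61, 49/61, 58/61, 1]
j=0 picked index 2: u0 ∈ [5/61, 12/61)
j=1 picked index 2: u0 ∈ [-11/610, 59/610)
j=2 picked index 4: u0 ∈ [29/305, 74/305)
j=3 picked index 4: u0 ∈ [-3/610, 87/610)
j=4 picked index 5: u0 ∈ [13/305, 58/305)
j=5 picked index 6: u0 ∈ [11/122, 29/122)
j=6 picked index 6: u0 ∈ [-3/305, 42/305)
j=7 picked index 7: u0 ∈ [23/610, 63/610)
j=8 picked index 8: u0 ∈ [1/305, 46/305)
j=9 picked index 9: u0 ∈ [31/610, 1/10)
intersection: [29/305, 59/610)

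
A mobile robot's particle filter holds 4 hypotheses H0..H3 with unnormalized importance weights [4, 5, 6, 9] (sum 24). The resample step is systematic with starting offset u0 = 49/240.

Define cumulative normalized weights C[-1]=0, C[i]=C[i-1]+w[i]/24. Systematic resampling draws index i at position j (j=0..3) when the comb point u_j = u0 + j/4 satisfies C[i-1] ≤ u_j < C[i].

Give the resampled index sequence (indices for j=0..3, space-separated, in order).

C = [1/6, 3/8, 5/8, 1]
j=0: u_0=49/240 ∈ [1/6, 3/8) → index 1
j=1: u_1=109/240 ∈ [3/8, 5/8) → index 2
j=2: u_2=169/240 ∈ [5/8, 1) → index 3
j=3: u_3=229/240 ∈ [5/8, 1) → index 3

1 2 3 3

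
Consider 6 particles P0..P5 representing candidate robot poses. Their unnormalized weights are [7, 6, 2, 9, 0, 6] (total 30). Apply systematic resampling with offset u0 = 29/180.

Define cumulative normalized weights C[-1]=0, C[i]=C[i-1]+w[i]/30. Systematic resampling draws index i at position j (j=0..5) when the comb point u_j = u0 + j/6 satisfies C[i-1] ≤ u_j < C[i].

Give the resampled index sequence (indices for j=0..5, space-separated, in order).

C = [7/30, 13/30, 1/2, 4/5, 4/5, 1]
j=0: u_0=29/180 ∈ [0, 7/30) → index 0
j=1: u_1=59/180 ∈ [7/30, 13/30) → index 1
j=2: u_2=89/180 ∈ [13/30, 1/2) → index 2
j=3: u_3=119/180 ∈ [1/2, 4/5) → index 3
j=4: u_4=149/180 ∈ [4/5, 1) → index 5
j=5: u_5=179/180 ∈ [4/5, 1) → index 5

0 1 2 3 5 5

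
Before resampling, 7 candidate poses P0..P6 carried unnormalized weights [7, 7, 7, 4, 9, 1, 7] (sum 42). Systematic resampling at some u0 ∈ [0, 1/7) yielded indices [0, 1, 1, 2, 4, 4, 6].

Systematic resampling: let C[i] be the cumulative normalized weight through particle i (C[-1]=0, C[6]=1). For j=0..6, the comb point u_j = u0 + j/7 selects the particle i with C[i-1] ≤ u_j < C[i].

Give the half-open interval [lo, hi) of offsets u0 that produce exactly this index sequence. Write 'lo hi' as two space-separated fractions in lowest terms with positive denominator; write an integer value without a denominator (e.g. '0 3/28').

C = [1/6, 1/3, 1/2, 25/42, 17/21, 5/6, 1]
j=0 picked index 0: u0 ∈ [0, 1/6)
j=1 picked index 1: u0 ∈ [1/42, 4/21)
j=2 picked index 1: u0 ∈ [-5/42, 1/21)
j=3 picked index 2: u0 ∈ [-2/21, 1/14)
j=4 picked index 4: u0 ∈ [1/42, 5/21)
j=5 picked index 4: u0 ∈ [-5/42, 2/21)
j=6 picked index 6: u0 ∈ [-1/42, 1/7)
intersection: [1/42, 1/21)

1/42 1/21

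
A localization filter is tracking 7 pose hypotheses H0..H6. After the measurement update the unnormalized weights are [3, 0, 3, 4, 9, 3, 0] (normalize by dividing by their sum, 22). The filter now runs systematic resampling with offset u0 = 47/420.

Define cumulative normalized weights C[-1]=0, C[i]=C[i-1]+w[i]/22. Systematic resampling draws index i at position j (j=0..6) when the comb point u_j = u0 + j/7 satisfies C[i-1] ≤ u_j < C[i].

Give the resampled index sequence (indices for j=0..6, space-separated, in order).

C = [3/22, 3/22, 3/11, 5/11, 19/22, 1, 1]
j=0: u_0=47/420 ∈ [0, 3/22) → index 0
j=1: u_1=107/420 ∈ [3/22, 3/11) → index 2
j=2: u_2=167/420 ∈ [3/11, 5/11) → index 3
j=3: u_3=227/420 ∈ [5/11, 19/22) → index 4
j=4: u_4=41/60 ∈ [5/11, 19/22) → index 4
j=5: u_5=347/420 ∈ [5/11, 19/22) → index 4
j=6: u_6=407/420 ∈ [19/22, 1) → index 5

0 2 3 4 4 4 5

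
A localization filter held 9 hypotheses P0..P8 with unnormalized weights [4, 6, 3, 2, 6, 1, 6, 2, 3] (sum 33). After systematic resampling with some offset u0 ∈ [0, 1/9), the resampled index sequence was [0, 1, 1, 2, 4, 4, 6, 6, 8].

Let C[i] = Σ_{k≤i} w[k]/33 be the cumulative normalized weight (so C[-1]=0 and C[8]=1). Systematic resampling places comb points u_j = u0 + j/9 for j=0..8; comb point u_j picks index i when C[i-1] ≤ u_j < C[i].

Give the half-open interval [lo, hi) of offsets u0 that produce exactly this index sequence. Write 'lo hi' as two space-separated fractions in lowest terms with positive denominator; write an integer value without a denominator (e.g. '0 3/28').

2/99 2/33

C = [4/33, 10/33, 13/33, 5/11, 7/11, 2/3, 28/33, 10/11, 1]
j=0 picked index 0: u0 ∈ [0, 4/33)
j=1 picked index 1: u0 ∈ [1/99, 19/99)
j=2 picked index 1: u0 ∈ [-10/99, 8/99)
j=3 picked index 2: u0 ∈ [-1/33, 2/33)
j=4 picked index 4: u0 ∈ [1/99, 19/99)
j=5 picked index 4: u0 ∈ [-10/99, 8/99)
j=6 picked index 6: u0 ∈ [0, 2/11)
j=7 picked index 6: u0 ∈ [-1/9, 7/99)
j=8 picked index 8: u0 ∈ [2/99, 1/9)
intersection: [2/99, 2/33)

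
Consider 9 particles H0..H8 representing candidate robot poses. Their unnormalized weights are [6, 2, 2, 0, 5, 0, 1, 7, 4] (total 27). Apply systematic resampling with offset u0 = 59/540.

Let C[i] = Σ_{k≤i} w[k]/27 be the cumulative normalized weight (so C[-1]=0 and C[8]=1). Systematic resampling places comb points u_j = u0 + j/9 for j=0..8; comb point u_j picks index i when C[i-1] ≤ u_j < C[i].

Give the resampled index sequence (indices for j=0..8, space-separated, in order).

C = [2/9, 8/27, 10/27, 10/27, 5/9, 5/9, 16/27, 23/27, 1]
j=0: u_0=59/540 ∈ [0, 2/9) → index 0
j=1: u_1=119/540 ∈ [0, 2/9) → index 0
j=2: u_2=179/540 ∈ [8/27, 10/27) → index 2
j=3: u_3=239/540 ∈ [10/27, 5/9) → index 4
j=4: u_4=299/540 ∈ [10/27, 5/9) → index 4
j=5: u_5=359/540 ∈ [16/27, 23/27) → index 7
j=6: u_6=419/540 ∈ [16/27, 23/27) → index 7
j=7: u_7=479/540 ∈ [23/27, 1) → index 8
j=8: u_8=539/540 ∈ [23/27, 1) → index 8

0 0 2 4 4 7 7 8 8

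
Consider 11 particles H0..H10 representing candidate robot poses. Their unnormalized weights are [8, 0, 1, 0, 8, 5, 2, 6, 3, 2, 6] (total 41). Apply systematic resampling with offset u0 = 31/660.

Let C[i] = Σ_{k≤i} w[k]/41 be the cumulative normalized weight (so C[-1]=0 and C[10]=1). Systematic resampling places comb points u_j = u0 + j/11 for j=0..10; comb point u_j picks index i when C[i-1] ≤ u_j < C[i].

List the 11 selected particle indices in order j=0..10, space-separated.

0 0 4 4 4 5 7 7 8 10 10

C = [8/41, 8/41, 9/41, 9/41, 17/41, 22/41, 24/41, 30/41, 33/41, 35/41, 1]
j=0: u_0=31/660 ∈ [0, 8/41) → index 0
j=1: u_1=91/660 ∈ [0, 8/41) → index 0
j=2: u_2=151/660 ∈ [9/41, 17/41) → index 4
j=3: u_3=211/660 ∈ [9/41, 17/41) → index 4
j=4: u_4=271/660 ∈ [9/41, 17/41) → index 4
j=5: u_5=331/660 ∈ [17/41, 22/41) → index 5
j=6: u_6=391/660 ∈ [24/41, 30/41) → index 7
j=7: u_7=41/60 ∈ [24/41, 30/41) → index 7
j=8: u_8=511/660 ∈ [30/41, 33/41) → index 8
j=9: u_9=571/660 ∈ [35/41, 1) → index 10
j=10: u_10=631/660 ∈ [35/41, 1) → index 10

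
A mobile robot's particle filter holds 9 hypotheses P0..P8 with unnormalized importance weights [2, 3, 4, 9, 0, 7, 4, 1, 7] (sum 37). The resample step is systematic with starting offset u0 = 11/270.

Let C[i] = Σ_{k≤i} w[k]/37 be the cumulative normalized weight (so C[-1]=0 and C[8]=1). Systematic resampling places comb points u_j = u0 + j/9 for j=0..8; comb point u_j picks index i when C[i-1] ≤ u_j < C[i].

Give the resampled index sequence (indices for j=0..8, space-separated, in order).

0 2 3 3 3 5 6 8 8

C = [2/37, 5/37, 9/37, 18/37, 18/37, 25/37, 29/37, 30/37, 1]
j=0: u_0=11/270 ∈ [0, 2/37) → index 0
j=1: u_1=41/270 ∈ [5/37, 9/37) → index 2
j=2: u_2=71/270 ∈ [9/37, 18/37) → index 3
j=3: u_3=101/270 ∈ [9/37, 18/37) → index 3
j=4: u_4=131/270 ∈ [9/37, 18/37) → index 3
j=5: u_5=161/270 ∈ [18/37, 25/37) → index 5
j=6: u_6=191/270 ∈ [25/37, 29/37) → index 6
j=7: u_7=221/270 ∈ [30/37, 1) → index 8
j=8: u_8=251/270 ∈ [30/37, 1) → index 8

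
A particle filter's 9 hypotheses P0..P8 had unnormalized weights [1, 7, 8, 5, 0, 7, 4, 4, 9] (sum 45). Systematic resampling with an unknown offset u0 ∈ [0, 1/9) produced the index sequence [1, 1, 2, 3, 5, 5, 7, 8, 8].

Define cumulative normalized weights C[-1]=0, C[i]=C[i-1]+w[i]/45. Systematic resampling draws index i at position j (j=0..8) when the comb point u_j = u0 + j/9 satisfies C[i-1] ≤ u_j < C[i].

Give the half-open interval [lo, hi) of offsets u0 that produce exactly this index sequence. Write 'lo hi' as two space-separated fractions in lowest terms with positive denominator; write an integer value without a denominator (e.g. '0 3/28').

C = [1/45, 8/45, 16/45, 7/15, 7/15, 28/45, 32/45, 4/5, 1]
j=0 picked index 1: u0 ∈ [1/45, 8/45)
j=1 picked index 1: u0 ∈ [-4/45, 1/15)
j=2 picked index 2: u0 ∈ [-2/45, 2/15)
j=3 picked index 3: u0 ∈ [1/45, 2/15)
j=4 picked index 5: u0 ∈ [1/45, 8/45)
j=5 picked index 5: u0 ∈ [-4/45, 1/15)
j=6 picked index 7: u0 ∈ [2/45, 2/15)
j=7 picked index 8: u0 ∈ [1/45, 2/9)
j=8 picked index 8: u0 ∈ [-4/45, 1/9)
intersection: [2/45, 1/15)

2/45 1/15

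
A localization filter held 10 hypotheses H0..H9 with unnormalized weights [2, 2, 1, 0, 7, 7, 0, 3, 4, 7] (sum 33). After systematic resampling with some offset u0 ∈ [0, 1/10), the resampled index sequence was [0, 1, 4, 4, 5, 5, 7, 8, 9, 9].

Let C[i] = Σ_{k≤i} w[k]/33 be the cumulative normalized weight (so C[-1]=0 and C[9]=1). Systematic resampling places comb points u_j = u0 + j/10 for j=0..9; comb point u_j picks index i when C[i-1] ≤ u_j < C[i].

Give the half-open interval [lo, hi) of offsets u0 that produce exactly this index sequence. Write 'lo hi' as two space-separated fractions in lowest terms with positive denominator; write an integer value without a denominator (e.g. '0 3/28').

0 7/330

C = [2/33, 4/33, 5/33, 5/33, 4/11, 19/33, 19/33, 2/3, 26/33, 1]
j=0 picked index 0: u0 ∈ [0, 2/33)
j=1 picked index 1: u0 ∈ [-13/330, 7/330)
j=2 picked index 4: u0 ∈ [-8/165, 9/55)
j=3 picked index 4: u0 ∈ [-49/330, 7/110)
j=4 picked index 5: u0 ∈ [-2/55, 29/165)
j=5 picked index 5: u0 ∈ [-3/22, 5/66)
j=6 picked index 7: u0 ∈ [-4/165, 1/15)
j=7 picked index 8: u0 ∈ [-1/30, 29/330)
j=8 picked index 9: u0 ∈ [-2/165, 1/5)
j=9 picked index 9: u0 ∈ [-37/330, 1/10)
intersection: [0, 7/330)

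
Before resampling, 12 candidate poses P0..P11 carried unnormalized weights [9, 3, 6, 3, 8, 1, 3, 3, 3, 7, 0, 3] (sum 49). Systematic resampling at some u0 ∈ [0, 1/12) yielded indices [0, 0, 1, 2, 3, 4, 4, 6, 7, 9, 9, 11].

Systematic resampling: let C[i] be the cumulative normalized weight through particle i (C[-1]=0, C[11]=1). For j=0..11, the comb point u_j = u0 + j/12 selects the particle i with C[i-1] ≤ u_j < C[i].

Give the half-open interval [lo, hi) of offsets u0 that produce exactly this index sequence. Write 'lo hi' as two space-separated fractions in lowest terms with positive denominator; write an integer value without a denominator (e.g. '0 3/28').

C = [9/49, 12/49, 18/49, 3/7, 29/49, 30/49, 33/49, 36/49, 39/49, 46/49, 46/49, 1]
j=0 picked index 0: u0 ∈ [0, 9/49)
j=1 picked index 0: u0 ∈ [-1/12, 59/588)
j=2 picked index 1: u0 ∈ [5/294, 23/294)
j=3 picked index 2: u0 ∈ [-1/196, 23/196)
j=4 picked index 3: u0 ∈ [5/147, 2/21)
j=5 picked index 4: u0 ∈ [1/84, 103/588)
j=6 picked index 4: u0 ∈ [-1/14, 9/98)
j=7 picked index 6: u0 ∈ [17/588, 53/588)
j=8 picked index 7: u0 ∈ [1/147, 10/147)
j=9 picked index 9: u0 ∈ [9/196, 37/196)
j=10 picked index 9: u0 ∈ [-11/294, 31/294)
j=11 picked index 11: u0 ∈ [13/588, 1/12)
intersection: [9/196, 10/147)

9/196 10/147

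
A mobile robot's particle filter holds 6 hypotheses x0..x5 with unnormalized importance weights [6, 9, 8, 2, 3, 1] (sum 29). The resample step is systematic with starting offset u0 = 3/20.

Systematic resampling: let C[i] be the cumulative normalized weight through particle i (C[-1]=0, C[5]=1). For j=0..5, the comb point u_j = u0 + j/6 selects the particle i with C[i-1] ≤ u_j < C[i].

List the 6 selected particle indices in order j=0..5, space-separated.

0 1 1 2 3 5

C = [6/29, 15/29, 23/29, 25/29, 28/29, 1]
j=0: u_0=3/20 ∈ [0, 6/29) → index 0
j=1: u_1=19/60 ∈ [6/29, 15/29) → index 1
j=2: u_2=29/60 ∈ [6/29, 15/29) → index 1
j=3: u_3=13/20 ∈ [15/29, 23/29) → index 2
j=4: u_4=49/60 ∈ [23/29, 25/29) → index 3
j=5: u_5=59/60 ∈ [28/29, 1) → index 5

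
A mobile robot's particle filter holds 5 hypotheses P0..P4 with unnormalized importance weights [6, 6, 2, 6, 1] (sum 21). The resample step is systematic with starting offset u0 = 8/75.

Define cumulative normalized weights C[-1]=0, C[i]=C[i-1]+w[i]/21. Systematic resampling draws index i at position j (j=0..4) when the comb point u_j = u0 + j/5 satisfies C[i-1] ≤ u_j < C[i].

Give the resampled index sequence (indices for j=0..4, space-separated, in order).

0 1 1 3 3

C = [2/7, 4/7, 2/3, 20/21, 1]
j=0: u_0=8/75 ∈ [0, 2/7) → index 0
j=1: u_1=23/75 ∈ [2/7, 4/7) → index 1
j=2: u_2=38/75 ∈ [2/7, 4/7) → index 1
j=3: u_3=53/75 ∈ [2/3, 20/21) → index 3
j=4: u_4=68/75 ∈ [2/3, 20/21) → index 3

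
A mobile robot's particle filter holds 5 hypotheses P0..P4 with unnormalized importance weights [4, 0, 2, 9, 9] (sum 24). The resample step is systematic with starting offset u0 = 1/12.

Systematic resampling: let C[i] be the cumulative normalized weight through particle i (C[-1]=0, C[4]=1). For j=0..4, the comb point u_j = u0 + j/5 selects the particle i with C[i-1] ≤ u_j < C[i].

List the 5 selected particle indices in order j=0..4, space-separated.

C = [1/6, 1/6, 1/4, 5/8, 1]
j=0: u_0=1/12 ∈ [0, 1/6) → index 0
j=1: u_1=17/60 ∈ [1/4, 5/8) → index 3
j=2: u_2=29/60 ∈ [1/4, 5/8) → index 3
j=3: u_3=41/60 ∈ [5/8, 1) → index 4
j=4: u_4=53/60 ∈ [5/8, 1) → index 4

0 3 3 4 4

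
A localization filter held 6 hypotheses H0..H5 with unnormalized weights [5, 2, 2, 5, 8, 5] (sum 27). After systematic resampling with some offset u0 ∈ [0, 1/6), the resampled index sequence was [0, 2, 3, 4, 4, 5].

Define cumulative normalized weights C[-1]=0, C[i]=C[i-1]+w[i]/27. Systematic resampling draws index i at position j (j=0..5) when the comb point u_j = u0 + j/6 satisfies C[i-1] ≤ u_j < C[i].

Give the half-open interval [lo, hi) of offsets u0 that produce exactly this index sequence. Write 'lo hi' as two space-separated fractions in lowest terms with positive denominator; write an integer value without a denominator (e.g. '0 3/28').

5/54 4/27

C = [5/27, 7/27, 1/3, 14/27, 22/27, 1]
j=0 picked index 0: u0 ∈ [0, 5/27)
j=1 picked index 2: u0 ∈ [5/54, 1/6)
j=2 picked index 3: u0 ∈ [0, 5/27)
j=3 picked index 4: u0 ∈ [1/54, 17/54)
j=4 picked index 4: u0 ∈ [-4/27, 4/27)
j=5 picked index 5: u0 ∈ [-1/54, 1/6)
intersection: [5/54, 4/27)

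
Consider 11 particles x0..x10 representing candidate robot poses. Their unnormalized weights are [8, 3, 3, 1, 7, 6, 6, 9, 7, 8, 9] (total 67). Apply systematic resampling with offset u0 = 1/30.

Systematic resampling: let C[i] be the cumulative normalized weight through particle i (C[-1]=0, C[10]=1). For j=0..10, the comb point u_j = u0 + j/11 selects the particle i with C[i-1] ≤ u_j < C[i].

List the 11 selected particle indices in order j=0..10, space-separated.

0 1 3 4 5 6 7 8 9 9 10

C = [8/67, 11/67, 14/67, 15/67, 22/67, 28/67, 34/67, 43/67, 50/67, 58/67, 1]
j=0: u_0=1/30 ∈ [0, 8/67) → index 0
j=1: u_1=41/330 ∈ [8/67, 11/67) → index 1
j=2: u_2=71/330 ∈ [14/67, 15/67) → index 3
j=3: u_3=101/330 ∈ [15/67, 22/67) → index 4
j=4: u_4=131/330 ∈ [22/67, 28/67) → index 5
j=5: u_5=161/330 ∈ [28/67, 34/67) → index 6
j=6: u_6=191/330 ∈ [34/67, 43/67) → index 7
j=7: u_7=221/330 ∈ [43/67, 50/67) → index 8
j=8: u_8=251/330 ∈ [50/67, 58/67) → index 9
j=9: u_9=281/330 ∈ [50/67, 58/67) → index 9
j=10: u_10=311/330 ∈ [58/67, 1) → index 10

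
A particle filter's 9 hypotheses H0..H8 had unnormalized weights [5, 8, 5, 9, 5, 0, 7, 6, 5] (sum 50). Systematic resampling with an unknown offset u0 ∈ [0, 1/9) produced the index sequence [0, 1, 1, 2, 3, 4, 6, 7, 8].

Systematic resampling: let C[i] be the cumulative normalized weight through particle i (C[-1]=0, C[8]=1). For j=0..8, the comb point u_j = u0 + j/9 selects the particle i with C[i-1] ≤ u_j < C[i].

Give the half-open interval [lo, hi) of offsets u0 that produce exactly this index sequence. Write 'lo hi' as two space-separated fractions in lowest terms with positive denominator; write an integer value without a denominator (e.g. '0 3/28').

1/90 2/75

C = [1/10, 13/50, 9/25, 27/50, 16/25, 16/25, 39/50, 9/10, 1]
j=0 picked index 0: u0 ∈ [0, 1/10)
j=1 picked index 1: u0 ∈ [-1/90, 67/450)
j=2 picked index 1: u0 ∈ [-11/90, 17/450)
j=3 picked index 2: u0 ∈ [-11/150, 2/75)
j=4 picked index 3: u0 ∈ [-19/225, 43/450)
j=5 picked index 4: u0 ∈ [-7/450, 19/225)
j=6 picked index 6: u0 ∈ [-2/75, 17/150)
j=7 picked index 7: u0 ∈ [1/450, 11/90)
j=8 picked index 8: u0 ∈ [1/90, 1/9)
intersection: [1/90, 2/75)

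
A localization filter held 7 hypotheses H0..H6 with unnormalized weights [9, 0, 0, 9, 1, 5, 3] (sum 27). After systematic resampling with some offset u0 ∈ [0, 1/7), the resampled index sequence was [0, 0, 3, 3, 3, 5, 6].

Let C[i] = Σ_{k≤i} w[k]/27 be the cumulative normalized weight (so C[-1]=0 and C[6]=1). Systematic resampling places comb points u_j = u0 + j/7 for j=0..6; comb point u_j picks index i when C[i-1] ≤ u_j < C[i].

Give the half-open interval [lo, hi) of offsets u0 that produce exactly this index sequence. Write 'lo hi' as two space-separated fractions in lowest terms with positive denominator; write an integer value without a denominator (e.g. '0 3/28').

1/21 2/21

C = [1/3, 1/3, 1/3, 2/3, 19/27, 8/9, 1]
j=0 picked index 0: u0 ∈ [0, 1/3)
j=1 picked index 0: u0 ∈ [-1/7, 4/21)
j=2 picked index 3: u0 ∈ [1/21, 8/21)
j=3 picked index 3: u0 ∈ [-2/21, 5/21)
j=4 picked index 3: u0 ∈ [-5/21, 2/21)
j=5 picked index 5: u0 ∈ [-2/189, 11/63)
j=6 picked index 6: u0 ∈ [2/63, 1/7)
intersection: [1/21, 2/21)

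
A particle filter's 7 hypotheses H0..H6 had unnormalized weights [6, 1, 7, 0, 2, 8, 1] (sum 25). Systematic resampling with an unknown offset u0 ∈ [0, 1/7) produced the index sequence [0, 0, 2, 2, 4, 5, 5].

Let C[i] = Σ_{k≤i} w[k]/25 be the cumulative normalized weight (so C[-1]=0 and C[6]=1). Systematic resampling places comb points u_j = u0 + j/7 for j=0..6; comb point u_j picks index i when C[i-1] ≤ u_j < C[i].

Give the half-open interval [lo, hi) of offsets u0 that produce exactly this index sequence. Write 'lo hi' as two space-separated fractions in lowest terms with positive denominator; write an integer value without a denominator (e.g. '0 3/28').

0 12/175

C = [6/25, 7/25, 14/25, 14/25, 16/25, 24/25, 1]
j=0 picked index 0: u0 ∈ [0, 6/25)
j=1 picked index 0: u0 ∈ [-1/7, 17/175)
j=2 picked index 2: u0 ∈ [-1/175, 48/175)
j=3 picked index 2: u0 ∈ [-26/175, 23/175)
j=4 picked index 4: u0 ∈ [-2/175, 12/175)
j=5 picked index 5: u0 ∈ [-13/175, 43/175)
j=6 picked index 5: u0 ∈ [-38/175, 18/175)
intersection: [0, 12/175)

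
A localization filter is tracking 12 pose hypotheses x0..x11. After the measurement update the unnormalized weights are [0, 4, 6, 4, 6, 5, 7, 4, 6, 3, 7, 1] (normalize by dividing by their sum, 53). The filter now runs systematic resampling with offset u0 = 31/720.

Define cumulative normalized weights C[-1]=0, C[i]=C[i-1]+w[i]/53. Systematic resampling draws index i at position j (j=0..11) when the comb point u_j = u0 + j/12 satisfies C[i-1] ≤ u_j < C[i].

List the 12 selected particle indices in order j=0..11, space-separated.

C = [0, 4/53, 10/53, 14/53, 20/53, 25/53, 32/53, 36/53, 42/53, 45/53, 52/53, 1]
j=0: u_0=31/720 ∈ [0, 4/53) → index 1
j=1: u_1=91/720 ∈ [4/53, 10/53) → index 2
j=2: u_2=151/720 ∈ [10/53, 14/53) → index 3
j=3: u_3=211/720 ∈ [14/53, 20/53) → index 4
j=4: u_4=271/720 ∈ [14/53, 20/53) → index 4
j=5: u_5=331/720 ∈ [20/53, 25/53) → index 5
j=6: u_6=391/720 ∈ [25/53, 32/53) → index 6
j=7: u_7=451/720 ∈ [32/53, 36/53) → index 7
j=8: u_8=511/720 ∈ [36/53, 42/53) → index 8
j=9: u_9=571/720 ∈ [42/53, 45/53) → index 9
j=10: u_10=631/720 ∈ [45/53, 52/53) → index 10
j=11: u_11=691/720 ∈ [45/53, 52/53) → index 10

1 2 3 4 4 5 6 7 8 9 10 10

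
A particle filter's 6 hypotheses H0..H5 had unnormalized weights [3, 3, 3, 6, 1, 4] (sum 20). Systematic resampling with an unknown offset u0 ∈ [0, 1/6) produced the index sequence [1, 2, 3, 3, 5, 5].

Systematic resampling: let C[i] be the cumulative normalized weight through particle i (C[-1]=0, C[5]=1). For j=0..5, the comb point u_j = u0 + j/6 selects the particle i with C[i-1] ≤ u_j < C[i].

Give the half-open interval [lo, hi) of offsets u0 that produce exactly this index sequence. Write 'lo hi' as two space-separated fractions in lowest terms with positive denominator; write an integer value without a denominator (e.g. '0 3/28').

3/20 1/6

C = [3/20, 3/10, 9/20, 3/4, 4/5, 1]
j=0 picked index 1: u0 ∈ [3/20, 3/10)
j=1 picked index 2: u0 ∈ [2/15, 17/60)
j=2 picked index 3: u0 ∈ [7/60, 5/12)
j=3 picked index 3: u0 ∈ [-1/20, 1/4)
j=4 picked index 5: u0 ∈ [2/15, 1/3)
j=5 picked index 5: u0 ∈ [-1/30, 1/6)
intersection: [3/20, 1/6)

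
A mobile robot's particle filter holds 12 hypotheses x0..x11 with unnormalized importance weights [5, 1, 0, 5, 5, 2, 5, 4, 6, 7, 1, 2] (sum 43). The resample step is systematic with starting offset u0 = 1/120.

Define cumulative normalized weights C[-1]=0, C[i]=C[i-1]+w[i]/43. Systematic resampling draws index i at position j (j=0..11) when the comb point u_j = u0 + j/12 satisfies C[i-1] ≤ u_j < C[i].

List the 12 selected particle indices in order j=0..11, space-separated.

C = [5/43, 6/43, 6/43, 11/43, 16/43, 18/43, 23/43, 27/43, 33/43, 40/43, 41/43, 1]
j=0: u_0=1/120 ∈ [0, 5/43) → index 0
j=1: u_1=11/120 ∈ [0, 5/43) → index 0
j=2: u_2=7/40 ∈ [6/43, 11/43) → index 3
j=3: u_3=31/120 ∈ [11/43, 16/43) → index 4
j=4: u_4=41/120 ∈ [11/43, 16/43) → index 4
j=5: u_5=17/40 ∈ [18/43, 23/43) → index 6
j=6: u_6=61/120 ∈ [18/43, 23/43) → index 6
j=7: u_7=71/120 ∈ [23/43, 27/43) → index 7
j=8: u_8=27/40 ∈ [27/43, 33/43) → index 8
j=9: u_9=91/120 ∈ [27/43, 33/43) → index 8
j=10: u_10=101/120 ∈ [33/43, 40/43) → index 9
j=11: u_11=37/40 ∈ [33/43, 40/43) → index 9

0 0 3 4 4 6 6 7 8 8 9 9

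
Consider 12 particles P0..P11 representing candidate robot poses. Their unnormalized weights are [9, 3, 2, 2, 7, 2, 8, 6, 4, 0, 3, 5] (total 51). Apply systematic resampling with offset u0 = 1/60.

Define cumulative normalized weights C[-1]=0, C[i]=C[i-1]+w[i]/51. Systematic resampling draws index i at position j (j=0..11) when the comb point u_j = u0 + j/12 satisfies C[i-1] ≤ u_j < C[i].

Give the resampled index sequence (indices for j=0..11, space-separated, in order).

0 0 1 2 4 4 6 6 7 8 10 11

C = [3/17, 4/17, 14/51, 16/51, 23/51, 25/51, 11/17, 13/17, 43/51, 43/51, 46/51, 1]
j=0: u_0=1/60 ∈ [0, 3/17) → index 0
j=1: u_1=1/10 ∈ [0, 3/17) → index 0
j=2: u_2=11/60 ∈ [3/17, 4/17) → index 1
j=3: u_3=4/15 ∈ [4/17, 14/51) → index 2
j=4: u_4=7/20 ∈ [16/51, 23/51) → index 4
j=5: u_5=13/30 ∈ [16/51, 23/51) → index 4
j=6: u_6=31/60 ∈ [25/51, 11/17) → index 6
j=7: u_7=3/5 ∈ [25/51, 11/17) → index 6
j=8: u_8=41/60 ∈ [11/17, 13/17) → index 7
j=9: u_9=23/30 ∈ [13/17, 43/51) → index 8
j=10: u_10=17/20 ∈ [43/51, 46/51) → index 10
j=11: u_11=14/15 ∈ [46/51, 1) → index 11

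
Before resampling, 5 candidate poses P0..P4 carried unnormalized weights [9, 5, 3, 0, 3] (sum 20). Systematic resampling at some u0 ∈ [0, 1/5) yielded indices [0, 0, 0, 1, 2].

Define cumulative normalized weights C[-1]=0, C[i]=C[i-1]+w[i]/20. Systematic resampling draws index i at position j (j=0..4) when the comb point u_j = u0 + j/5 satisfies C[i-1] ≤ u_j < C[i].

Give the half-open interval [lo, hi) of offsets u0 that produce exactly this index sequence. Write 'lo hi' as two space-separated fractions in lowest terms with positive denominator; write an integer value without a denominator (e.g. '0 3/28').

C = [9/20, 7/10, 17/20, 17/20, 1]
j=0 picked index 0: u0 ∈ [0, 9/20)
j=1 picked index 0: u0 ∈ [-1/5, 1/4)
j=2 picked index 0: u0 ∈ [-2/5, 1/20)
j=3 picked index 1: u0 ∈ [-3/20, 1/10)
j=4 picked index 2: u0 ∈ [-1/10, 1/20)
intersection: [0, 1/20)

0 1/20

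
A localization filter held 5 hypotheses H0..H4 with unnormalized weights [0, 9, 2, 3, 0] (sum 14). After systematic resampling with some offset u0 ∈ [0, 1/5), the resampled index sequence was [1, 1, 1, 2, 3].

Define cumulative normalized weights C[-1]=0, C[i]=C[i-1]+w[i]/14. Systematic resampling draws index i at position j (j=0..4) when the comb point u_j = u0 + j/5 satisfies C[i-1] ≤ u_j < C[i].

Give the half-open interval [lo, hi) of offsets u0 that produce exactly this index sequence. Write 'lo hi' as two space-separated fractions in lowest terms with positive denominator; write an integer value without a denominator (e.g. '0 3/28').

3/70 13/70

C = [0, 9/14, 11/14, 1, 1]
j=0 picked index 1: u0 ∈ [0, 9/14)
j=1 picked index 1: u0 ∈ [-1/5, 31/70)
j=2 picked index 1: u0 ∈ [-2/5, 17/70)
j=3 picked index 2: u0 ∈ [3/70, 13/70)
j=4 picked index 3: u0 ∈ [-1/70, 1/5)
intersection: [3/70, 13/70)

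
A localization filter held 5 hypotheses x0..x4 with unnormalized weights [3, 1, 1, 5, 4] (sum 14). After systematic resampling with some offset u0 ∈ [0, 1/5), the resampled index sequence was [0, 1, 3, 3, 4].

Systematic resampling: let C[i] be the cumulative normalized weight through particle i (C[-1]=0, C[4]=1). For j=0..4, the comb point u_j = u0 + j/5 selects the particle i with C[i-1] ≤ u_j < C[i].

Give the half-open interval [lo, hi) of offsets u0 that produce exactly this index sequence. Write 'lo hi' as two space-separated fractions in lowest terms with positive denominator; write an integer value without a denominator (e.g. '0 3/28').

1/70 3/35

C = [3/14, 2/7, 5/14, 5/7, 1]
j=0 picked index 0: u0 ∈ [0, 3/14)
j=1 picked index 1: u0 ∈ [1/70, 3/35)
j=2 picked index 3: u0 ∈ [-3/70, 11/35)
j=3 picked index 3: u0 ∈ [-17/70, 4/35)
j=4 picked index 4: u0 ∈ [-3/35, 1/5)
intersection: [1/70, 3/35)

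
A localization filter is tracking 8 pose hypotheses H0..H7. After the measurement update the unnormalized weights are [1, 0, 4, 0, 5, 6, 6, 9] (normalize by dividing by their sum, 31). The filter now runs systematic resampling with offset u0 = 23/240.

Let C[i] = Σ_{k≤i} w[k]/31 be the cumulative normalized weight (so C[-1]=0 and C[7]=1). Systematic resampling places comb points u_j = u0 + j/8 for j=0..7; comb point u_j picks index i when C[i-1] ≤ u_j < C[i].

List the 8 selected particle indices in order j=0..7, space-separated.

C = [1/31, 1/31, 5/31, 5/31, 10/31, 16/31, 22/31, 1]
j=0: u_0=23/240 ∈ [1/31, 5/31) → index 2
j=1: u_1=53/240 ∈ [5/31, 10/31) → index 4
j=2: u_2=83/240 ∈ [10/31, 16/31) → index 5
j=3: u_3=113/240 ∈ [10/31, 16/31) → index 5
j=4: u_4=143/240 ∈ [16/31, 22/31) → index 6
j=5: u_5=173/240 ∈ [22/31, 1) → index 7
j=6: u_6=203/240 ∈ [22/31, 1) → index 7
j=7: u_7=233/240 ∈ [22/31, 1) → index 7

2 4 5 5 6 7 7 7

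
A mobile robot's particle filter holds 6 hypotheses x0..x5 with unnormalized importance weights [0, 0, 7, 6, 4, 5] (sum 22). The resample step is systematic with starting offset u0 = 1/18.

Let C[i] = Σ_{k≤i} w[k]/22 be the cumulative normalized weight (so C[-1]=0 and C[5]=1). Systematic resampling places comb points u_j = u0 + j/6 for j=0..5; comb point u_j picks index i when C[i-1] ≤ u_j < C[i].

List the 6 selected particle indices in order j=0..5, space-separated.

2 2 3 3 4 5

C = [0, 0, 7/22, 13/22, 17/22, 1]
j=0: u_0=1/18 ∈ [0, 7/22) → index 2
j=1: u_1=2/9 ∈ [0, 7/22) → index 2
j=2: u_2=7/18 ∈ [7/22, 13/22) → index 3
j=3: u_3=5/9 ∈ [7/22, 13/22) → index 3
j=4: u_4=13/18 ∈ [13/22, 17/22) → index 4
j=5: u_5=8/9 ∈ [17/22, 1) → index 5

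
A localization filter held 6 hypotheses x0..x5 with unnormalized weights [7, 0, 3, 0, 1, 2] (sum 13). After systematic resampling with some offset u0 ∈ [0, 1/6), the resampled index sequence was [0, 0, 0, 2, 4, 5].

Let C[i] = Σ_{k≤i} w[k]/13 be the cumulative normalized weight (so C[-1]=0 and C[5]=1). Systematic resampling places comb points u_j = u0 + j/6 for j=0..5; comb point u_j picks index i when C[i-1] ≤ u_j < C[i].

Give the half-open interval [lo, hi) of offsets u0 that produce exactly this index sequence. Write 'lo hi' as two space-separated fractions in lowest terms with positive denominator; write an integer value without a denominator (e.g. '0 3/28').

4/39 1/6

C = [7/13, 7/13, 10/13, 10/13, 11/13, 1]
j=0 picked index 0: u0 ∈ [0, 7/13)
j=1 picked index 0: u0 ∈ [-1/6, 29/78)
j=2 picked index 0: u0 ∈ [-1/3, 8/39)
j=3 picked index 2: u0 ∈ [1/26, 7/26)
j=4 picked index 4: u0 ∈ [4/39, 7/39)
j=5 picked index 5: u0 ∈ [1/78, 1/6)
intersection: [4/39, 1/6)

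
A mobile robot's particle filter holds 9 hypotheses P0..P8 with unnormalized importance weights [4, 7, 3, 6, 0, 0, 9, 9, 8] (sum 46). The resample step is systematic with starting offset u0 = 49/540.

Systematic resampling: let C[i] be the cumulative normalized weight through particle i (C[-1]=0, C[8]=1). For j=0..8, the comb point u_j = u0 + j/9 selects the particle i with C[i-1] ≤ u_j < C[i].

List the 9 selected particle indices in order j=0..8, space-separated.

C = [2/23, 11/46, 7/23, 10/23, 10/23, 10/23, 29/46, 19/23, 1]
j=0: u_0=49/540 ∈ [2/23, 11/46) → index 1
j=1: u_1=109/540 ∈ [2/23, 11/46) → index 1
j=2: u_2=169/540 ∈ [7/23, 10/23) → index 3
j=3: u_3=229/540 ∈ [7/23, 10/23) → index 3
j=4: u_4=289/540 ∈ [10/23, 29/46) → index 6
j=5: u_5=349/540 ∈ [29/46, 19/23) → index 7
j=6: u_6=409/540 ∈ [29/46, 19/23) → index 7
j=7: u_7=469/540 ∈ [19/23, 1) → index 8
j=8: u_8=529/540 ∈ [19/23, 1) → index 8

1 1 3 3 6 7 7 8 8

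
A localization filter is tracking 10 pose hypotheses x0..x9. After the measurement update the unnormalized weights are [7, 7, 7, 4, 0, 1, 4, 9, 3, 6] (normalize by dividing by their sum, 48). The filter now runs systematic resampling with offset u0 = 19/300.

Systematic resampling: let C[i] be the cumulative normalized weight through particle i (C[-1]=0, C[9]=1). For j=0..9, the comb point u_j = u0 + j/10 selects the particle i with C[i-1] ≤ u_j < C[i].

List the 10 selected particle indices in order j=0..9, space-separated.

0 1 1 2 3 6 7 7 8 9

C = [7/48, 7/24, 7/16, 25/48, 25/48, 13/24, 5/8, 13/16, 7/8, 1]
j=0: u_0=19/300 ∈ [0, 7/48) → index 0
j=1: u_1=49/300 ∈ [7/48, 7/24) → index 1
j=2: u_2=79/300 ∈ [7/48, 7/24) → index 1
j=3: u_3=109/300 ∈ [7/24, 7/16) → index 2
j=4: u_4=139/300 ∈ [7/16, 25/48) → index 3
j=5: u_5=169/300 ∈ [13/24, 5/8) → index 6
j=6: u_6=199/300 ∈ [5/8, 13/16) → index 7
j=7: u_7=229/300 ∈ [5/8, 13/16) → index 7
j=8: u_8=259/300 ∈ [13/16, 7/8) → index 8
j=9: u_9=289/300 ∈ [7/8, 1) → index 9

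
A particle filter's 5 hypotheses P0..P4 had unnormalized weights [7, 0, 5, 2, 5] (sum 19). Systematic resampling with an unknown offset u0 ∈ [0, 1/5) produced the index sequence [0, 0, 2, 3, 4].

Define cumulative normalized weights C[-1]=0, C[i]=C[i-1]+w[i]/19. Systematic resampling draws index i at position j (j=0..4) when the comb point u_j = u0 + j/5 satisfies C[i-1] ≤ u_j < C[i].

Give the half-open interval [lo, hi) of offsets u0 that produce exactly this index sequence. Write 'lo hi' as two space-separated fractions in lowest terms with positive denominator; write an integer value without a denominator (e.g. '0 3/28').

3/95 13/95

C = [7/19, 7/19, 12/19, 14/19, 1]
j=0 picked index 0: u0 ∈ [0, 7/19)
j=1 picked index 0: u0 ∈ [-1/5, 16/95)
j=2 picked index 2: u0 ∈ [-3/95, 22/95)
j=3 picked index 3: u0 ∈ [3/95, 13/95)
j=4 picked index 4: u0 ∈ [-6/95, 1/5)
intersection: [3/95, 13/95)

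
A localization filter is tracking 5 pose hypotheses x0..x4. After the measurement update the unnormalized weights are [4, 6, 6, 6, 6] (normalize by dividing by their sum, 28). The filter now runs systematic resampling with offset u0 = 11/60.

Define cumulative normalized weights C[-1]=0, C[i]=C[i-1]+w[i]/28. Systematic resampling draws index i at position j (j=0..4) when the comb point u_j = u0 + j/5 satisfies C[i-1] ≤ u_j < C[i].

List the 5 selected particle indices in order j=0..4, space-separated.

1 2 3 3 4

C = [1/7, 5/14, 4/7, 11/14, 1]
j=0: u_0=11/60 ∈ [1/7, 5/14) → index 1
j=1: u_1=23/60 ∈ [5/14, 4/7) → index 2
j=2: u_2=7/12 ∈ [4/7, 11/14) → index 3
j=3: u_3=47/60 ∈ [4/7, 11/14) → index 3
j=4: u_4=59/60 ∈ [11/14, 1) → index 4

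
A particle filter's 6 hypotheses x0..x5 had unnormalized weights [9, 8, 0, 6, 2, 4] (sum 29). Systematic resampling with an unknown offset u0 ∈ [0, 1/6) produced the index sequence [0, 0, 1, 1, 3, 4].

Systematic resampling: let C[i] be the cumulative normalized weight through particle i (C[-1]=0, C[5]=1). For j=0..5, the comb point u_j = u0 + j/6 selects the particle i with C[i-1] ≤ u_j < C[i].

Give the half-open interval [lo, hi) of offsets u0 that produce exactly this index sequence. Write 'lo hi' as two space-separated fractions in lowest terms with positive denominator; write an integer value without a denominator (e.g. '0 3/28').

C = [9/29, 17/29, 17/29, 23/29, 25/29, 1]
j=0 picked index 0: u0 ∈ [0, 9/29)
j=1 picked index 0: u0 ∈ [-1/6, 25/174)
j=2 picked index 1: u0 ∈ [-2/87, 22/87)
j=3 picked index 1: u0 ∈ [-11/58, 5/58)
j=4 picked index 3: u0 ∈ [-7/87, 11/87)
j=5 picked index 4: u0 ∈ [-7/174, 5/174)
intersection: [0, 5/174)

0 5/174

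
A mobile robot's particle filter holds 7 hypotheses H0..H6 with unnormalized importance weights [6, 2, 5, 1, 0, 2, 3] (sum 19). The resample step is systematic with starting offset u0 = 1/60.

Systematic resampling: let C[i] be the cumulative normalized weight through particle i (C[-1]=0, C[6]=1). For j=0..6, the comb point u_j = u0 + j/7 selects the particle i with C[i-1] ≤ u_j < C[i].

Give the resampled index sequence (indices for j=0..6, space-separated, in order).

0 0 0 2 2 3 6

C = [6/19, 8/19, 13/19, 14/19, 14/19, 16/19, 1]
j=0: u_0=1/60 ∈ [0, 6/19) → index 0
j=1: u_1=67/420 ∈ [0, 6/19) → index 0
j=2: u_2=127/420 ∈ [0, 6/19) → index 0
j=3: u_3=187/420 ∈ [8/19, 13/19) → index 2
j=4: u_4=247/420 ∈ [8/19, 13/19) → index 2
j=5: u_5=307/420 ∈ [13/19, 14/19) → index 3
j=6: u_6=367/420 ∈ [16/19, 1) → index 6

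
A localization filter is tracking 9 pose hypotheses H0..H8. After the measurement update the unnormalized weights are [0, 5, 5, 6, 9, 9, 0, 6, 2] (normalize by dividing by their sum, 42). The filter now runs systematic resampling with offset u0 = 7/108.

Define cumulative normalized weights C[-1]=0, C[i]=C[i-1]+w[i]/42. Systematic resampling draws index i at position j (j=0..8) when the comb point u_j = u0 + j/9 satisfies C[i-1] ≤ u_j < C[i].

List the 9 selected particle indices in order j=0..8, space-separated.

1 2 3 4 4 5 5 7 8

C = [0, 5/42, 5/21, 8/21, 25/42, 17/21, 17/21, 20/21, 1]
j=0: u_0=7/108 ∈ [0, 5/42) → index 1
j=1: u_1=19/108 ∈ [5/42, 5/21) → index 2
j=2: u_2=31/108 ∈ [5/21, 8/21) → index 3
j=3: u_3=43/108 ∈ [8/21, 25/42) → index 4
j=4: u_4=55/108 ∈ [8/21, 25/42) → index 4
j=5: u_5=67/108 ∈ [25/42, 17/21) → index 5
j=6: u_6=79/108 ∈ [25/42, 17/21) → index 5
j=7: u_7=91/108 ∈ [17/21, 20/21) → index 7
j=8: u_8=103/108 ∈ [20/21, 1) → index 8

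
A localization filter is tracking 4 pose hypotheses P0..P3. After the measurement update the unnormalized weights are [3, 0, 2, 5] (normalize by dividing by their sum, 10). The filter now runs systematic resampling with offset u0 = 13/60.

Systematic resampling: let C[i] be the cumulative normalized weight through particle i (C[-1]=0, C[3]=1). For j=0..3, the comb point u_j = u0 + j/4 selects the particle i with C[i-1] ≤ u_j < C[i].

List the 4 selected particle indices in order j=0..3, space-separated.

C = [3/10, 3/10, 1/2, 1]
j=0: u_0=13/60 ∈ [0, 3/10) → index 0
j=1: u_1=7/15 ∈ [3/10, 1/2) → index 2
j=2: u_2=43/60 ∈ [1/2, 1) → index 3
j=3: u_3=29/30 ∈ [1/2, 1) → index 3

0 2 3 3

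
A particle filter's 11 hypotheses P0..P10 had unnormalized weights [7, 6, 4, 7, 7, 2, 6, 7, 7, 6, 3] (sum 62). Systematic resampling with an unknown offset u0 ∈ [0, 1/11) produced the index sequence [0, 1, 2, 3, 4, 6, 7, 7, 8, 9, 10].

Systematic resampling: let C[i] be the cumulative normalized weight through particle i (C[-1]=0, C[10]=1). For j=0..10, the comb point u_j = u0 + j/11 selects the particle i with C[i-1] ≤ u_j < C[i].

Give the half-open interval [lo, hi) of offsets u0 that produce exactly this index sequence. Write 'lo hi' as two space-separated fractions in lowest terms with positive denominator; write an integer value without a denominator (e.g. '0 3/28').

57/682 1/11

C = [7/62, 13/62, 17/62, 12/31, 1/2, 33/62, 39/62, 23/31, 53/62, 59/62, 1]
j=0 picked index 0: u0 ∈ [0, 7/62)
j=1 picked index 1: u0 ∈ [15/682, 81/682)
j=2 picked index 2: u0 ∈ [19/682, 63/682)
j=3 picked index 3: u0 ∈ [1/682, 39/341)
j=4 picked index 4: u0 ∈ [8/341, 3/22)
j=5 picked index 6: u0 ∈ [53/682, 119/682)
j=6 picked index 7: u0 ∈ [57/682, 67/341)
j=7 picked index 7: u0 ∈ [-5/682, 36/341)
j=8 picked index 8: u0 ∈ [5/341, 87/682)
j=9 picked index 9: u0 ∈ [25/682, 91/682)
j=10 picked index 10: u0 ∈ [29/682, 1/11)
intersection: [57/682, 1/11)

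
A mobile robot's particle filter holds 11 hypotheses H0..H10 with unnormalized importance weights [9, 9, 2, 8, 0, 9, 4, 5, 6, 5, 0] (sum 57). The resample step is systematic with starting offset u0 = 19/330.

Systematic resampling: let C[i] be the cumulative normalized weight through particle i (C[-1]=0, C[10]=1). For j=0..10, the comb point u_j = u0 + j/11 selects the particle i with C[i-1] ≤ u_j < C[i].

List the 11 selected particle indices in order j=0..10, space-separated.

0 0 1 2 3 5 5 6 7 8 9

C = [3/19, 6/19, 20/57, 28/57, 28/57, 37/57, 41/57, 46/57, 52/57, 1, 1]
j=0: u_0=19/330 ∈ [0, 3/19) → index 0
j=1: u_1=49/330 ∈ [0, 3/19) → index 0
j=2: u_2=79/330 ∈ [3/19, 6/19) → index 1
j=3: u_3=109/330 ∈ [6/19, 20/57) → index 2
j=4: u_4=139/330 ∈ [20/57, 28/57) → index 3
j=5: u_5=169/330 ∈ [28/57, 37/57) → index 5
j=6: u_6=199/330 ∈ [28/57, 37/57) → index 5
j=7: u_7=229/330 ∈ [37/57, 41/57) → index 6
j=8: u_8=259/330 ∈ [41/57, 46/57) → index 7
j=9: u_9=289/330 ∈ [46/57, 52/57) → index 8
j=10: u_10=29/30 ∈ [52/57, 1) → index 9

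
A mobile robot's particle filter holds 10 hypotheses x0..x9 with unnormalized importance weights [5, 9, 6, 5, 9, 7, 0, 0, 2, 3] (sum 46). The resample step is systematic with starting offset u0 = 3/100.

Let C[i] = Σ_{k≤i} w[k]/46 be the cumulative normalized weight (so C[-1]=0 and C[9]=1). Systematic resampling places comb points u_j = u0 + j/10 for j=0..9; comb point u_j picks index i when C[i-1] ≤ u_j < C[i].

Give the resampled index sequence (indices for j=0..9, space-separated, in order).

0 1 1 2 2 3 4 4 5 8

C = [5/46, 7/23, 10/23, 25/46, 17/23, 41/46, 41/46, 41/46, 43/46, 1]
j=0: u_0=3/100 ∈ [0, 5/46) → index 0
j=1: u_1=13/100 ∈ [5/46, 7/23) → index 1
j=2: u_2=23/100 ∈ [5/46, 7/23) → index 1
j=3: u_3=33/100 ∈ [7/23, 10/23) → index 2
j=4: u_4=43/100 ∈ [7/23, 10/23) → index 2
j=5: u_5=53/100 ∈ [10/23, 25/46) → index 3
j=6: u_6=63/100 ∈ [25/46, 17/23) → index 4
j=7: u_7=73/100 ∈ [25/46, 17/23) → index 4
j=8: u_8=83/100 ∈ [17/23, 41/46) → index 5
j=9: u_9=93/100 ∈ [41/46, 43/46) → index 8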